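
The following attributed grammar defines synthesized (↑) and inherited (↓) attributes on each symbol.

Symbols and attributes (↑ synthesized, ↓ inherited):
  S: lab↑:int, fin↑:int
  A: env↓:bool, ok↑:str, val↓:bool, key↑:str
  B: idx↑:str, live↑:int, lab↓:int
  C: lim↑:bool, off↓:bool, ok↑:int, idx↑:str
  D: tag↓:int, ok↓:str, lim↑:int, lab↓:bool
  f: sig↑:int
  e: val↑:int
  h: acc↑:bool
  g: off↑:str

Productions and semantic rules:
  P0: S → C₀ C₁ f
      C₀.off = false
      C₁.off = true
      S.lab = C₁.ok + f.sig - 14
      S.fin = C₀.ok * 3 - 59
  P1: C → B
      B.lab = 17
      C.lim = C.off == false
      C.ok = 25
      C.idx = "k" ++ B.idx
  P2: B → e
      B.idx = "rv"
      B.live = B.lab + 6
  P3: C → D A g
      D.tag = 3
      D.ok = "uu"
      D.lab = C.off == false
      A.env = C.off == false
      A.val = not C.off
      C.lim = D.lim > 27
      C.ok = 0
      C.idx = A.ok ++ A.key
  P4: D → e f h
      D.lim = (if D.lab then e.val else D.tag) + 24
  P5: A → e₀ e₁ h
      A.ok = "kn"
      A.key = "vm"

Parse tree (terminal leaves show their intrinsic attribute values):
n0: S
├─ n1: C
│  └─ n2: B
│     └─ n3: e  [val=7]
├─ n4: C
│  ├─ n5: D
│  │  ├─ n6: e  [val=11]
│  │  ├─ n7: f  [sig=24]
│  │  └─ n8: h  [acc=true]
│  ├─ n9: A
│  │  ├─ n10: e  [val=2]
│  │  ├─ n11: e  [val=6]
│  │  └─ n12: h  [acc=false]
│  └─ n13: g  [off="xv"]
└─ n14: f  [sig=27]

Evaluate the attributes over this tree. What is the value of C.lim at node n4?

1. n1.off = false  [false]
2. n2.lab = 17  [17]
3. n3.val = 7  [terminal]
4. n2.idx = "rv"  ["rv"]
5. n2.live = 23  [B.lab + 6]
6. n1.lim = true  [C.off == false]
7. n1.ok = 25  [25]
8. n1.idx = "krv"  ["k" ++ B.idx]
9. n4.off = true  [true]
10. n5.tag = 3  [3]
11. n5.ok = "uu"  ["uu"]
12. n5.lab = false  [C.off == false]
13. n6.val = 11  [terminal]
14. n7.sig = 24  [terminal]
15. n8.acc = true  [terminal]
16. n5.lim = 27  [(if D.lab then e.val else D.tag) + 24]
17. n9.env = false  [C.off == false]
18. n9.val = false  [not C.off]
19. n10.val = 2  [terminal]
20. n11.val = 6  [terminal]
21. n12.acc = false  [terminal]
22. n9.ok = "kn"  ["kn"]
23. n9.key = "vm"  ["vm"]
24. n13.off = "xv"  [terminal]
25. n4.lim = false  [D.lim > 27]
26. n4.ok = 0  [0]
27. n4.idx = "knvm"  [A.ok ++ A.key]
28. n14.sig = 27  [terminal]
29. n0.lab = 13  [C₁.ok + f.sig - 14]
30. n0.fin = 16  [C₀.ok * 3 - 59]

false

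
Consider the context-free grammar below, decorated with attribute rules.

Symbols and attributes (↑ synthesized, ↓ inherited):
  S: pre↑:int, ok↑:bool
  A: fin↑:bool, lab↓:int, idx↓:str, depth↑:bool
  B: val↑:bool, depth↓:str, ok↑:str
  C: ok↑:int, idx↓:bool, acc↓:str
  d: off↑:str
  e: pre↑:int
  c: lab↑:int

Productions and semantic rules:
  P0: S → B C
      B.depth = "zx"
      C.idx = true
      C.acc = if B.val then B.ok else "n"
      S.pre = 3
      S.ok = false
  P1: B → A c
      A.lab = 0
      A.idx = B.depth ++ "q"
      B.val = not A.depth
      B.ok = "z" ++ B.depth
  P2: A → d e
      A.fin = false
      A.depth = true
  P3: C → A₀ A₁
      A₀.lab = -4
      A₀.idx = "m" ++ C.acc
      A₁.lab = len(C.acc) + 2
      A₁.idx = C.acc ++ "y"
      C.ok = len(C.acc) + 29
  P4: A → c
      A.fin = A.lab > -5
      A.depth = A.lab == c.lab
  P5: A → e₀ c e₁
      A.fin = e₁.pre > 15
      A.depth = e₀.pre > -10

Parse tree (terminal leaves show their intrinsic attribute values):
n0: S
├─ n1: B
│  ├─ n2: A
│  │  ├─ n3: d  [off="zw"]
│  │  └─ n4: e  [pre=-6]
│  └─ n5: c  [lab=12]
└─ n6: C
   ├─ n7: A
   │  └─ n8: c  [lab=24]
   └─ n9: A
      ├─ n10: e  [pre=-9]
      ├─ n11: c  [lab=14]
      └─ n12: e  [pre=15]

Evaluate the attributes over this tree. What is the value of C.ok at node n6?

1. n1.depth = "zx"  ["zx"]
2. n2.lab = 0  [0]
3. n2.idx = "zxq"  [B.depth ++ "q"]
4. n3.off = "zw"  [terminal]
5. n4.pre = -6  [terminal]
6. n2.fin = false  [false]
7. n2.depth = true  [true]
8. n5.lab = 12  [terminal]
9. n1.val = false  [not A.depth]
10. n1.ok = "zzx"  ["z" ++ B.depth]
11. n6.idx = true  [true]
12. n6.acc = "n"  [if B.val then B.ok else "n"]
13. n7.lab = -4  [-4]
14. n7.idx = "mn"  ["m" ++ C.acc]
15. n8.lab = 24  [terminal]
16. n7.fin = true  [A.lab > -5]
17. n7.depth = false  [A.lab == c.lab]
18. n9.lab = 3  [len(C.acc) + 2]
19. n9.idx = "ny"  [C.acc ++ "y"]
20. n10.pre = -9  [terminal]
21. n11.lab = 14  [terminal]
22. n12.pre = 15  [terminal]
23. n9.fin = false  [e₁.pre > 15]
24. n9.depth = true  [e₀.pre > -10]
25. n6.ok = 30  [len(C.acc) + 29]
26. n0.pre = 3  [3]
27. n0.ok = false  [false]

30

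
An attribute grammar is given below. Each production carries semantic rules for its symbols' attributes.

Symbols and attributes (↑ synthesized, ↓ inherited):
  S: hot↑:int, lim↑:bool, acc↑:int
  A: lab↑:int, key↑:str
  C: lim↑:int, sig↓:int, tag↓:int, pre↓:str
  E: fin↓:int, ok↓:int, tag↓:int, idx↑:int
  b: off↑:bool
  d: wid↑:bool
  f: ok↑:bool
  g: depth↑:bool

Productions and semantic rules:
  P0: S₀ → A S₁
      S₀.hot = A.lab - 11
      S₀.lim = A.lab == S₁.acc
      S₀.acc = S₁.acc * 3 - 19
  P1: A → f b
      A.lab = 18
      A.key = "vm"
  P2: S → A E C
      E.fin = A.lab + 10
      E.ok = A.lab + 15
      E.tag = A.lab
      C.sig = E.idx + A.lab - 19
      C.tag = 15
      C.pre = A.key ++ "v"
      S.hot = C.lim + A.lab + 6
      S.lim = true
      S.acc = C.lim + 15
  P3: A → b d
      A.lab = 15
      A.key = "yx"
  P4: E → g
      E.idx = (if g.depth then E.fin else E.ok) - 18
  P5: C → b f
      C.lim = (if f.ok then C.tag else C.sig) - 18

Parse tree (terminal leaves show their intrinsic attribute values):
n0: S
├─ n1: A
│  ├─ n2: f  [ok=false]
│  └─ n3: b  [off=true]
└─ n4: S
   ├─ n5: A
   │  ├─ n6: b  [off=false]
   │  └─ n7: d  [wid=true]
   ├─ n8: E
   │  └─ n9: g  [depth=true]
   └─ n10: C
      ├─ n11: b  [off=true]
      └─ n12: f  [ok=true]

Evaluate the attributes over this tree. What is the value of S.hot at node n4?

18

1. n2.ok = false  [terminal]
2. n3.off = true  [terminal]
3. n1.lab = 18  [18]
4. n1.key = "vm"  ["vm"]
5. n6.off = false  [terminal]
6. n7.wid = true  [terminal]
7. n5.lab = 15  [15]
8. n5.key = "yx"  ["yx"]
9. n8.fin = 25  [A.lab + 10]
10. n8.ok = 30  [A.lab + 15]
11. n8.tag = 15  [A.lab]
12. n9.depth = true  [terminal]
13. n8.idx = 7  [(if g.depth then E.fin else E.ok) - 18]
14. n10.sig = 3  [E.idx + A.lab - 19]
15. n10.tag = 15  [15]
16. n10.pre = "yxv"  [A.key ++ "v"]
17. n11.off = true  [terminal]
18. n12.ok = true  [terminal]
19. n10.lim = -3  [(if f.ok then C.tag else C.sig) - 18]
20. n4.hot = 18  [C.lim + A.lab + 6]
21. n4.lim = true  [true]
22. n4.acc = 12  [C.lim + 15]
23. n0.hot = 7  [A.lab - 11]
24. n0.lim = false  [A.lab == S₁.acc]
25. n0.acc = 17  [S₁.acc * 3 - 19]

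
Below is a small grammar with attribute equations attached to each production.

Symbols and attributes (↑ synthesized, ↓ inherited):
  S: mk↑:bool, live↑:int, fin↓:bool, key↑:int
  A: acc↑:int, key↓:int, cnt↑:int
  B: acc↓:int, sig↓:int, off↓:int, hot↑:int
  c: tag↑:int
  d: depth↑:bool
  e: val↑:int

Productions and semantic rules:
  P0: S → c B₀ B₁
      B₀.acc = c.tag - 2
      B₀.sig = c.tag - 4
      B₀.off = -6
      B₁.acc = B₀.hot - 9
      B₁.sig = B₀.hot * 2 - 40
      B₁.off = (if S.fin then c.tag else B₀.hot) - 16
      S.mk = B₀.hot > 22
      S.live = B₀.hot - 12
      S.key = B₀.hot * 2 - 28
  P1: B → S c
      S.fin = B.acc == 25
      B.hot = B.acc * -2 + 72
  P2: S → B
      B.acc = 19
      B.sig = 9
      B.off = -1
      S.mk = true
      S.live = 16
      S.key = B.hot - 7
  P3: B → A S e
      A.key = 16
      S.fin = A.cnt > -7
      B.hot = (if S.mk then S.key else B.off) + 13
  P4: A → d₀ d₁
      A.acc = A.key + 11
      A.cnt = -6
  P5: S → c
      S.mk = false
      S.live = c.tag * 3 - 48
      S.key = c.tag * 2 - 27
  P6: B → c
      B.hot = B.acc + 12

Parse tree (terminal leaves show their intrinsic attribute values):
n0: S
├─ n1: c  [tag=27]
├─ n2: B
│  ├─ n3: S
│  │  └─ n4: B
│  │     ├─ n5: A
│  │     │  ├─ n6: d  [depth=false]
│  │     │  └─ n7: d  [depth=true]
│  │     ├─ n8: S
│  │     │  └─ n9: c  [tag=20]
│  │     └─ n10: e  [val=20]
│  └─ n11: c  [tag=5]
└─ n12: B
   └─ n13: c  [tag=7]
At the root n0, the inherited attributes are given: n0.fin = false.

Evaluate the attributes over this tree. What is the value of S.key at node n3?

1. n0.fin = false  [given at root]
2. n1.tag = 27  [terminal]
3. n2.acc = 25  [c.tag - 2]
4. n2.sig = 23  [c.tag - 4]
5. n2.off = -6  [-6]
6. n3.fin = true  [B.acc == 25]
7. n4.acc = 19  [19]
8. n4.sig = 9  [9]
9. n4.off = -1  [-1]
10. n5.key = 16  [16]
11. n6.depth = false  [terminal]
12. n7.depth = true  [terminal]
13. n5.acc = 27  [A.key + 11]
14. n5.cnt = -6  [-6]
15. n8.fin = true  [A.cnt > -7]
16. n9.tag = 20  [terminal]
17. n8.mk = false  [false]
18. n8.live = 12  [c.tag * 3 - 48]
19. n8.key = 13  [c.tag * 2 - 27]
20. n10.val = 20  [terminal]
21. n4.hot = 12  [(if S.mk then S.key else B.off) + 13]
22. n3.mk = true  [true]
23. n3.live = 16  [16]
24. n3.key = 5  [B.hot - 7]
25. n11.tag = 5  [terminal]
26. n2.hot = 22  [B.acc * -2 + 72]
27. n12.acc = 13  [B₀.hot - 9]
28. n12.sig = 4  [B₀.hot * 2 - 40]
29. n12.off = 6  [(if S.fin then c.tag else B₀.hot) - 16]
30. n13.tag = 7  [terminal]
31. n12.hot = 25  [B.acc + 12]
32. n0.mk = false  [B₀.hot > 22]
33. n0.live = 10  [B₀.hot - 12]
34. n0.key = 16  [B₀.hot * 2 - 28]

5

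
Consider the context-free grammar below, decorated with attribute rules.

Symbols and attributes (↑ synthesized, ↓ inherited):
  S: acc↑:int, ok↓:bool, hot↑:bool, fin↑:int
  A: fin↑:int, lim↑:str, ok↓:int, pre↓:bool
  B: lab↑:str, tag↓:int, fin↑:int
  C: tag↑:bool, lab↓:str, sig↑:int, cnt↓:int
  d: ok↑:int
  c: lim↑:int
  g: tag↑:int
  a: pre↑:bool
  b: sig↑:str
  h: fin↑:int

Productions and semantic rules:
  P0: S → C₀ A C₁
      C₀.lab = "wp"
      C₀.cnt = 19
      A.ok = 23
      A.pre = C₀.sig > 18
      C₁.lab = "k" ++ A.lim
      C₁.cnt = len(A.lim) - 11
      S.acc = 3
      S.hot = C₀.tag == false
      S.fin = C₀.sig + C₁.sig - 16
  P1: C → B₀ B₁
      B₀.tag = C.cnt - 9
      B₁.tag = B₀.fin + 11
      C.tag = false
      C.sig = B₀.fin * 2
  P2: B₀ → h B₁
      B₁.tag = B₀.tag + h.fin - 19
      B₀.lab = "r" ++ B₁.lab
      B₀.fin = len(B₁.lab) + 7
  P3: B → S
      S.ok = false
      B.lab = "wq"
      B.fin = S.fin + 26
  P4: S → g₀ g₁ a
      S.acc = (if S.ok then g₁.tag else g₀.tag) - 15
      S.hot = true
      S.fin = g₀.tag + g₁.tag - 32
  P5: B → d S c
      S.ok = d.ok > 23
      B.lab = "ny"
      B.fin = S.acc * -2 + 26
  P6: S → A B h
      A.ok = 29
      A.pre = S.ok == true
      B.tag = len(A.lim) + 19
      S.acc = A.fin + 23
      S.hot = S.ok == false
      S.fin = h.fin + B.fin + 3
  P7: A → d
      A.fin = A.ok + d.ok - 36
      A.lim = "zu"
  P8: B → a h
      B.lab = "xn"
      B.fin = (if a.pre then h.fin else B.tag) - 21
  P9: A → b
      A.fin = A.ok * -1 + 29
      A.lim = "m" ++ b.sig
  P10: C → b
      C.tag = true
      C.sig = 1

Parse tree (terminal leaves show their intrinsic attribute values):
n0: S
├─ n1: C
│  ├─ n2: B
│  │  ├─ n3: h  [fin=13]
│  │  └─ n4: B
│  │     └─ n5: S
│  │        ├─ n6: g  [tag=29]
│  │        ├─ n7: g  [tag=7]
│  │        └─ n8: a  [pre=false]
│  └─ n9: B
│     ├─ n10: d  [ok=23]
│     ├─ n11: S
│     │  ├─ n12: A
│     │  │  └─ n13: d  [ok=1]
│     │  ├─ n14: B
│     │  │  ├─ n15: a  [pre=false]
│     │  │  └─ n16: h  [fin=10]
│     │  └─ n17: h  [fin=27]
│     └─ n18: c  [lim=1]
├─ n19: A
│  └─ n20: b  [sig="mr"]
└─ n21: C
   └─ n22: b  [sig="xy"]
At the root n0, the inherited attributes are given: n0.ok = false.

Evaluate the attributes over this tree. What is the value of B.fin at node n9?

-8

1. n0.ok = false  [given at root]
2. n1.lab = "wp"  ["wp"]
3. n1.cnt = 19  [19]
4. n2.tag = 10  [C.cnt - 9]
5. n3.fin = 13  [terminal]
6. n4.tag = 4  [B₀.tag + h.fin - 19]
7. n5.ok = false  [false]
8. n6.tag = 29  [terminal]
9. n7.tag = 7  [terminal]
10. n8.pre = false  [terminal]
11. n5.acc = 14  [(if S.ok then g₁.tag else g₀.tag) - 15]
12. n5.hot = true  [true]
13. n5.fin = 4  [g₀.tag + g₁.tag - 32]
14. n4.lab = "wq"  ["wq"]
15. n4.fin = 30  [S.fin + 26]
16. n2.lab = "rwq"  ["r" ++ B₁.lab]
17. n2.fin = 9  [len(B₁.lab) + 7]
18. n9.tag = 20  [B₀.fin + 11]
19. n10.ok = 23  [terminal]
20. n11.ok = false  [d.ok > 23]
21. n12.ok = 29  [29]
22. n12.pre = false  [S.ok == true]
23. n13.ok = 1  [terminal]
24. n12.fin = -6  [A.ok + d.ok - 36]
25. n12.lim = "zu"  ["zu"]
26. n14.tag = 21  [len(A.lim) + 19]
27. n15.pre = false  [terminal]
28. n16.fin = 10  [terminal]
29. n14.lab = "xn"  ["xn"]
30. n14.fin = 0  [(if a.pre then h.fin else B.tag) - 21]
31. n17.fin = 27  [terminal]
32. n11.acc = 17  [A.fin + 23]
33. n11.hot = true  [S.ok == false]
34. n11.fin = 30  [h.fin + B.fin + 3]
35. n18.lim = 1  [terminal]
36. n9.lab = "ny"  ["ny"]
37. n9.fin = -8  [S.acc * -2 + 26]
38. n1.tag = false  [false]
39. n1.sig = 18  [B₀.fin * 2]
40. n19.ok = 23  [23]
41. n19.pre = false  [C₀.sig > 18]
42. n20.sig = "mr"  [terminal]
43. n19.fin = 6  [A.ok * -1 + 29]
44. n19.lim = "mmr"  ["m" ++ b.sig]
45. n21.lab = "kmmr"  ["k" ++ A.lim]
46. n21.cnt = -8  [len(A.lim) - 11]
47. n22.sig = "xy"  [terminal]
48. n21.tag = true  [true]
49. n21.sig = 1  [1]
50. n0.acc = 3  [3]
51. n0.hot = true  [C₀.tag == false]
52. n0.fin = 3  [C₀.sig + C₁.sig - 16]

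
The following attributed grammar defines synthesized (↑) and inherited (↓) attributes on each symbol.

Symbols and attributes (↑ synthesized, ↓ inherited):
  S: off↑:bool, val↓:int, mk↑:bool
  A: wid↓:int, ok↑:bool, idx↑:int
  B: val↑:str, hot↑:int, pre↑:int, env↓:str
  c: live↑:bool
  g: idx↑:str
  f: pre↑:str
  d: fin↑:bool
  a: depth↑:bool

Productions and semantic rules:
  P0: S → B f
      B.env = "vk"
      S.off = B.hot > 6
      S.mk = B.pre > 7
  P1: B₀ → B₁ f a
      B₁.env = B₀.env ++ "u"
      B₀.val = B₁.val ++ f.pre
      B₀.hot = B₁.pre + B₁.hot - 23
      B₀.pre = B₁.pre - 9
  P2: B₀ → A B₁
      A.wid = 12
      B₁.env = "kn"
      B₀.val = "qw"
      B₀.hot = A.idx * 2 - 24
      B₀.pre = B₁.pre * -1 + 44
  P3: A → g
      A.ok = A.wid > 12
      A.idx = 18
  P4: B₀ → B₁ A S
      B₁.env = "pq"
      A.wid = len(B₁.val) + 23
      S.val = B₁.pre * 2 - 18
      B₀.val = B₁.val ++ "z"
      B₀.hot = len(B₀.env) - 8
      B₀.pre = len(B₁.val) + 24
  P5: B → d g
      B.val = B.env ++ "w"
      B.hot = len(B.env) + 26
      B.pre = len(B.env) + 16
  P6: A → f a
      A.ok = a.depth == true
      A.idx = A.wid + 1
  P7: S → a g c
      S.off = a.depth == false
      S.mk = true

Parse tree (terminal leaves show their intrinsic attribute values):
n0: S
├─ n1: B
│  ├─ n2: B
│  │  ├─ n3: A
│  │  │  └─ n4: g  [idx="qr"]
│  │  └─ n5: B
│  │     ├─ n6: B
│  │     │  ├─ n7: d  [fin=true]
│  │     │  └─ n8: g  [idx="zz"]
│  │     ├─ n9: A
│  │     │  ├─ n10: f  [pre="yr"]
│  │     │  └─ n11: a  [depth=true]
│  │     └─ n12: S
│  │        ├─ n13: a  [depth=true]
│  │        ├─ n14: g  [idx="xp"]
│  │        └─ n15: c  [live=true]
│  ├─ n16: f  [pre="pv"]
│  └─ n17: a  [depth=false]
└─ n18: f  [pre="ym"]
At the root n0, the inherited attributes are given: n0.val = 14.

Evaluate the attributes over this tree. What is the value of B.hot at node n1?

6

1. n0.val = 14  [given at root]
2. n1.env = "vk"  ["vk"]
3. n2.env = "vku"  [B₀.env ++ "u"]
4. n3.wid = 12  [12]
5. n4.idx = "qr"  [terminal]
6. n3.ok = false  [A.wid > 12]
7. n3.idx = 18  [18]
8. n5.env = "kn"  ["kn"]
9. n6.env = "pq"  ["pq"]
10. n7.fin = true  [terminal]
11. n8.idx = "zz"  [terminal]
12. n6.val = "pqw"  [B.env ++ "w"]
13. n6.hot = 28  [len(B.env) + 26]
14. n6.pre = 18  [len(B.env) + 16]
15. n9.wid = 26  [len(B₁.val) + 23]
16. n10.pre = "yr"  [terminal]
17. n11.depth = true  [terminal]
18. n9.ok = true  [a.depth == true]
19. n9.idx = 27  [A.wid + 1]
20. n12.val = 18  [B₁.pre * 2 - 18]
21. n13.depth = true  [terminal]
22. n14.idx = "xp"  [terminal]
23. n15.live = true  [terminal]
24. n12.off = false  [a.depth == false]
25. n12.mk = true  [true]
26. n5.val = "pqwz"  [B₁.val ++ "z"]
27. n5.hot = -6  [len(B₀.env) - 8]
28. n5.pre = 27  [len(B₁.val) + 24]
29. n2.val = "qw"  ["qw"]
30. n2.hot = 12  [A.idx * 2 - 24]
31. n2.pre = 17  [B₁.pre * -1 + 44]
32. n16.pre = "pv"  [terminal]
33. n17.depth = false  [terminal]
34. n1.val = "qwpv"  [B₁.val ++ f.pre]
35. n1.hot = 6  [B₁.pre + B₁.hot - 23]
36. n1.pre = 8  [B₁.pre - 9]
37. n18.pre = "ym"  [terminal]
38. n0.off = false  [B.hot > 6]
39. n0.mk = true  [B.pre > 7]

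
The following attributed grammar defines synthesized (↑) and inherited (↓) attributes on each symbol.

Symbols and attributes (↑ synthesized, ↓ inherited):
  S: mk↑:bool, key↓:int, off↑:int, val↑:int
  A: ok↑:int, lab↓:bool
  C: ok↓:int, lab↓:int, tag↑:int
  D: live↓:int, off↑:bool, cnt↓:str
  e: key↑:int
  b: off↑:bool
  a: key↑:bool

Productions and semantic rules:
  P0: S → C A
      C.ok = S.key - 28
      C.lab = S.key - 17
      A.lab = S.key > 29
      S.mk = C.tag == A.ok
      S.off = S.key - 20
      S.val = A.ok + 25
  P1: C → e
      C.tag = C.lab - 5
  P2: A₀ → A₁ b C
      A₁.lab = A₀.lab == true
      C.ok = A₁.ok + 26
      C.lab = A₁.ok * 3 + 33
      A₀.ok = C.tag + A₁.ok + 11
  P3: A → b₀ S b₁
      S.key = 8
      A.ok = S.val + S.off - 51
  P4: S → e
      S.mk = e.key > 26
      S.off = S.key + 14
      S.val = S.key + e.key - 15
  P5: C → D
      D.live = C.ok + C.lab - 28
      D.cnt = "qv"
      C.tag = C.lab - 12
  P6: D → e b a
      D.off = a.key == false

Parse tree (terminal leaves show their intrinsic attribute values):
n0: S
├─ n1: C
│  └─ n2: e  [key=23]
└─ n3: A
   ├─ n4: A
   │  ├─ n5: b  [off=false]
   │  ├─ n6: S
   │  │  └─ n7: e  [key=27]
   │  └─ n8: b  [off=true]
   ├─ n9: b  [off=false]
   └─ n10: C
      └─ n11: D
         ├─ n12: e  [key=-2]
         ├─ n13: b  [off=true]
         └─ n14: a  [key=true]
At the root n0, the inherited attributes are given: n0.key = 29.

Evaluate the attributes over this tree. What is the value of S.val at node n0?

21

1. n0.key = 29  [given at root]
2. n1.ok = 1  [S.key - 28]
3. n1.lab = 12  [S.key - 17]
4. n2.key = 23  [terminal]
5. n1.tag = 7  [C.lab - 5]
6. n3.lab = false  [S.key > 29]
7. n4.lab = false  [A₀.lab == true]
8. n5.off = false  [terminal]
9. n6.key = 8  [8]
10. n7.key = 27  [terminal]
11. n6.mk = true  [e.key > 26]
12. n6.off = 22  [S.key + 14]
13. n6.val = 20  [S.key + e.key - 15]
14. n8.off = true  [terminal]
15. n4.ok = -9  [S.val + S.off - 51]
16. n9.off = false  [terminal]
17. n10.ok = 17  [A₁.ok + 26]
18. n10.lab = 6  [A₁.ok * 3 + 33]
19. n11.live = -5  [C.ok + C.lab - 28]
20. n11.cnt = "qv"  ["qv"]
21. n12.key = -2  [terminal]
22. n13.off = true  [terminal]
23. n14.key = true  [terminal]
24. n11.off = false  [a.key == false]
25. n10.tag = -6  [C.lab - 12]
26. n3.ok = -4  [C.tag + A₁.ok + 11]
27. n0.mk = false  [C.tag == A.ok]
28. n0.off = 9  [S.key - 20]
29. n0.val = 21  [A.ok + 25]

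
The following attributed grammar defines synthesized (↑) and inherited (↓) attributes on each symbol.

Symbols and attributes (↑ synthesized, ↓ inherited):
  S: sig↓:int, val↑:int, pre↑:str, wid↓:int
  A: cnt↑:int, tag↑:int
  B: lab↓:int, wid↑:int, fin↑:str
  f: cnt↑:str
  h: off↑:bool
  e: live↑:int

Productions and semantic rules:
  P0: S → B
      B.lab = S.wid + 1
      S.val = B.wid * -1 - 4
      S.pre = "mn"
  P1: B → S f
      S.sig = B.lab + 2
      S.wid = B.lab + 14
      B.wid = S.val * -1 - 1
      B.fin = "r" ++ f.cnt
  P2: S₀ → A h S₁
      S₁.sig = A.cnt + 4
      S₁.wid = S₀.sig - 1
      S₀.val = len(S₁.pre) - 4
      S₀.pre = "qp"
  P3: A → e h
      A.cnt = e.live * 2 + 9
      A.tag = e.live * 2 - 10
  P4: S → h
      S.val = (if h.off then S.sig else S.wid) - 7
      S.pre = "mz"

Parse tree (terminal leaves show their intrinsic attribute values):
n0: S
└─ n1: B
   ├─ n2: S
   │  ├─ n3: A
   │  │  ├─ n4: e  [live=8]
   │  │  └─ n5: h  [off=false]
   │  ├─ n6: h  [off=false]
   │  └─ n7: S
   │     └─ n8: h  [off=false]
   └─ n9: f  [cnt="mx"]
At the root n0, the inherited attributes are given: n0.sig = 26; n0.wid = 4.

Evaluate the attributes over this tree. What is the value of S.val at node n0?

1. n0.sig = 26  [given at root]
2. n0.wid = 4  [given at root]
3. n1.lab = 5  [S.wid + 1]
4. n2.sig = 7  [B.lab + 2]
5. n2.wid = 19  [B.lab + 14]
6. n4.live = 8  [terminal]
7. n5.off = false  [terminal]
8. n3.cnt = 25  [e.live * 2 + 9]
9. n3.tag = 6  [e.live * 2 - 10]
10. n6.off = false  [terminal]
11. n7.sig = 29  [A.cnt + 4]
12. n7.wid = 6  [S₀.sig - 1]
13. n8.off = false  [terminal]
14. n7.val = -1  [(if h.off then S.sig else S.wid) - 7]
15. n7.pre = "mz"  ["mz"]
16. n2.val = -2  [len(S₁.pre) - 4]
17. n2.pre = "qp"  ["qp"]
18. n9.cnt = "mx"  [terminal]
19. n1.wid = 1  [S.val * -1 - 1]
20. n1.fin = "rmx"  ["r" ++ f.cnt]
21. n0.val = -5  [B.wid * -1 - 4]
22. n0.pre = "mn"  ["mn"]

-5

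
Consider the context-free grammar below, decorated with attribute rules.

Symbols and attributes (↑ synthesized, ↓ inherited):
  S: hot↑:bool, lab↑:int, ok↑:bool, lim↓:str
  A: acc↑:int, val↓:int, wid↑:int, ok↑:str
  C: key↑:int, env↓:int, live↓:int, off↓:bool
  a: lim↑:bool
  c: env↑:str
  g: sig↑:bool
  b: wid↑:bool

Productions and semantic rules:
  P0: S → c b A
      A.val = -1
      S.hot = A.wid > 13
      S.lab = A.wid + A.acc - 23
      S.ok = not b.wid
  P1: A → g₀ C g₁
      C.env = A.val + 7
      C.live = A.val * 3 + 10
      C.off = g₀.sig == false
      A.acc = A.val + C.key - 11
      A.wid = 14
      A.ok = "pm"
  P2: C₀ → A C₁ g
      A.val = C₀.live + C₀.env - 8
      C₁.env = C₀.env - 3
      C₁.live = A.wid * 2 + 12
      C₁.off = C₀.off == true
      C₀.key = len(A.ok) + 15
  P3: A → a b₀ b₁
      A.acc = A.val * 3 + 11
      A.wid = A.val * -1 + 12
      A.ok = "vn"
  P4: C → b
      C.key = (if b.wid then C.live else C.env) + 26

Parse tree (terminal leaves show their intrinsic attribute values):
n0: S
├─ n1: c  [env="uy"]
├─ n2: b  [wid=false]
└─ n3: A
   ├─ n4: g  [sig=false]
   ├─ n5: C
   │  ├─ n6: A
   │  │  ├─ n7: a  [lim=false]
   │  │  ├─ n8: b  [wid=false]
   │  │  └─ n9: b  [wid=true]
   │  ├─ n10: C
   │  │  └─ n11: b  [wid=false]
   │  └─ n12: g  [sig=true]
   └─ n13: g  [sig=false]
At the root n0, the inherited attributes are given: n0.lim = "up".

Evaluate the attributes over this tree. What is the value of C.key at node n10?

1. n0.lim = "up"  [given at root]
2. n1.env = "uy"  [terminal]
3. n2.wid = false  [terminal]
4. n3.val = -1  [-1]
5. n4.sig = false  [terminal]
6. n5.env = 6  [A.val + 7]
7. n5.live = 7  [A.val * 3 + 10]
8. n5.off = true  [g₀.sig == false]
9. n6.val = 5  [C₀.live + C₀.env - 8]
10. n7.lim = false  [terminal]
11. n8.wid = false  [terminal]
12. n9.wid = true  [terminal]
13. n6.acc = 26  [A.val * 3 + 11]
14. n6.wid = 7  [A.val * -1 + 12]
15. n6.ok = "vn"  ["vn"]
16. n10.env = 3  [C₀.env - 3]
17. n10.live = 26  [A.wid * 2 + 12]
18. n10.off = true  [C₀.off == true]
19. n11.wid = false  [terminal]
20. n10.key = 29  [(if b.wid then C.live else C.env) + 26]
21. n12.sig = true  [terminal]
22. n5.key = 17  [len(A.ok) + 15]
23. n13.sig = false  [terminal]
24. n3.acc = 5  [A.val + C.key - 11]
25. n3.wid = 14  [14]
26. n3.ok = "pm"  ["pm"]
27. n0.hot = true  [A.wid > 13]
28. n0.lab = -4  [A.wid + A.acc - 23]
29. n0.ok = true  [not b.wid]

29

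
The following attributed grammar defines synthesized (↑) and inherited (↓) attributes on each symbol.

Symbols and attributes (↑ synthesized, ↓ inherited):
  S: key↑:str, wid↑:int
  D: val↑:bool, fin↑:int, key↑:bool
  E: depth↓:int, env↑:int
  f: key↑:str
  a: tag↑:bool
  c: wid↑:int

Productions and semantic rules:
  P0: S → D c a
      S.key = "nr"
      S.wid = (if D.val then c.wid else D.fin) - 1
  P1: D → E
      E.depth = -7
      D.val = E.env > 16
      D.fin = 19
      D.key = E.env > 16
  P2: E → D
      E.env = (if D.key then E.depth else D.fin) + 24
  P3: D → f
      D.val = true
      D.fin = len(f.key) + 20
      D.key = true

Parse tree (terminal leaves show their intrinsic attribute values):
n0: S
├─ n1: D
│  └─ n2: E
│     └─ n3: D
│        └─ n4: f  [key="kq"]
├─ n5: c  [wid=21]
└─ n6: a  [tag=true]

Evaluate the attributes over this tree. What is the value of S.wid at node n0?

1. n2.depth = -7  [-7]
2. n4.key = "kq"  [terminal]
3. n3.val = true  [true]
4. n3.fin = 22  [len(f.key) + 20]
5. n3.key = true  [true]
6. n2.env = 17  [(if D.key then E.depth else D.fin) + 24]
7. n1.val = true  [E.env > 16]
8. n1.fin = 19  [19]
9. n1.key = true  [E.env > 16]
10. n5.wid = 21  [terminal]
11. n6.tag = true  [terminal]
12. n0.key = "nr"  ["nr"]
13. n0.wid = 20  [(if D.val then c.wid else D.fin) - 1]

20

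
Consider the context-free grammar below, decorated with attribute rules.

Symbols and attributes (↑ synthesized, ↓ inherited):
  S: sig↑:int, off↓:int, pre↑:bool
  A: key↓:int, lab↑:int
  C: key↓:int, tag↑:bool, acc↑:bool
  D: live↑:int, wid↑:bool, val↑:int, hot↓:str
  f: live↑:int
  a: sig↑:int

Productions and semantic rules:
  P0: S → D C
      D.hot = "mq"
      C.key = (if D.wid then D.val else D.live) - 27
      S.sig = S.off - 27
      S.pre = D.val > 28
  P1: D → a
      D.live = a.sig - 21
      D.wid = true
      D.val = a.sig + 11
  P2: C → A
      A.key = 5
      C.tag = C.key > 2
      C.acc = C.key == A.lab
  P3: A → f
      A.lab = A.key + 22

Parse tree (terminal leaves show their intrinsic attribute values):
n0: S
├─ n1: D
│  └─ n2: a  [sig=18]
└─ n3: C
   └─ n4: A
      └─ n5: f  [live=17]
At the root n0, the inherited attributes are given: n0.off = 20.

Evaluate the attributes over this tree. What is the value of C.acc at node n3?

false

1. n0.off = 20  [given at root]
2. n1.hot = "mq"  ["mq"]
3. n2.sig = 18  [terminal]
4. n1.live = -3  [a.sig - 21]
5. n1.wid = true  [true]
6. n1.val = 29  [a.sig + 11]
7. n3.key = 2  [(if D.wid then D.val else D.live) - 27]
8. n4.key = 5  [5]
9. n5.live = 17  [terminal]
10. n4.lab = 27  [A.key + 22]
11. n3.tag = false  [C.key > 2]
12. n3.acc = false  [C.key == A.lab]
13. n0.sig = -7  [S.off - 27]
14. n0.pre = true  [D.val > 28]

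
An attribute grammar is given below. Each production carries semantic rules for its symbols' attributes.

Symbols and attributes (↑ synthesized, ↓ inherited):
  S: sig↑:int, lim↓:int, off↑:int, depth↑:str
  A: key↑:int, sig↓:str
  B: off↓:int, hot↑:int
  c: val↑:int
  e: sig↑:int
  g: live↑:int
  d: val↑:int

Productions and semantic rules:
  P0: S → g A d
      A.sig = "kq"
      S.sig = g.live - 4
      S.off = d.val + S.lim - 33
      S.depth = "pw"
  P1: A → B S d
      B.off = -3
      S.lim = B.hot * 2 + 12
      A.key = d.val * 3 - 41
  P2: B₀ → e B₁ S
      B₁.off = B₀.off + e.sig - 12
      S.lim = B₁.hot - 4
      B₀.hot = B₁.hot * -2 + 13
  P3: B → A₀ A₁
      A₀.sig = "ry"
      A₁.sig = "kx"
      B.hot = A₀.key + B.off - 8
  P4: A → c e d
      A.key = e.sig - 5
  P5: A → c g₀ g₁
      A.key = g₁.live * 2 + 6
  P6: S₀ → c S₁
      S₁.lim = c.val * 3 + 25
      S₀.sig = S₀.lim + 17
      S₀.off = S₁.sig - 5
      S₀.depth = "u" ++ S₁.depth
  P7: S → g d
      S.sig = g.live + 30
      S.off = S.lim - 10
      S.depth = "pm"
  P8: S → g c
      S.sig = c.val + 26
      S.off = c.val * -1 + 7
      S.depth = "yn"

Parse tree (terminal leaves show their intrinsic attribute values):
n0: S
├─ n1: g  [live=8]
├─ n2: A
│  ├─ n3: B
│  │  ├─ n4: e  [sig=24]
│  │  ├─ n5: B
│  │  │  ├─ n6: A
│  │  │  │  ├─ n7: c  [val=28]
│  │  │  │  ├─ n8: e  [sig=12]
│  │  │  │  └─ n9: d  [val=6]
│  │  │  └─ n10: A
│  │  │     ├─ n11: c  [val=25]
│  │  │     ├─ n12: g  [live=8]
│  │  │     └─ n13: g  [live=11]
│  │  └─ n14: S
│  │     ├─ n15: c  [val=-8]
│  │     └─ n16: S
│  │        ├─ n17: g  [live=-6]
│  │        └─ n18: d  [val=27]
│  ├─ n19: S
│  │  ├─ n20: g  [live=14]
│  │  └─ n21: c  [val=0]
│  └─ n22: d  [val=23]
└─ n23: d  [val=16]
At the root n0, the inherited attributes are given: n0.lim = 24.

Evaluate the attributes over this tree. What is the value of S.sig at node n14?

1. n0.lim = 24  [given at root]
2. n1.live = 8  [terminal]
3. n2.sig = "kq"  ["kq"]
4. n3.off = -3  [-3]
5. n4.sig = 24  [terminal]
6. n5.off = 9  [B₀.off + e.sig - 12]
7. n6.sig = "ry"  ["ry"]
8. n7.val = 28  [terminal]
9. n8.sig = 12  [terminal]
10. n9.val = 6  [terminal]
11. n6.key = 7  [e.sig - 5]
12. n10.sig = "kx"  ["kx"]
13. n11.val = 25  [terminal]
14. n12.live = 8  [terminal]
15. n13.live = 11  [terminal]
16. n10.key = 28  [g₁.live * 2 + 6]
17. n5.hot = 8  [A₀.key + B.off - 8]
18. n14.lim = 4  [B₁.hot - 4]
19. n15.val = -8  [terminal]
20. n16.lim = 1  [c.val * 3 + 25]
21. n17.live = -6  [terminal]
22. n18.val = 27  [terminal]
23. n16.sig = 24  [g.live + 30]
24. n16.off = -9  [S.lim - 10]
25. n16.depth = "pm"  ["pm"]
26. n14.sig = 21  [S₀.lim + 17]
27. n14.off = 19  [S₁.sig - 5]
28. n14.depth = "upm"  ["u" ++ S₁.depth]
29. n3.hot = -3  [B₁.hot * -2 + 13]
30. n19.lim = 6  [B.hot * 2 + 12]
31. n20.live = 14  [terminal]
32. n21.val = 0  [terminal]
33. n19.sig = 26  [c.val + 26]
34. n19.off = 7  [c.val * -1 + 7]
35. n19.depth = "yn"  ["yn"]
36. n22.val = 23  [terminal]
37. n2.key = 28  [d.val * 3 - 41]
38. n23.val = 16  [terminal]
39. n0.sig = 4  [g.live - 4]
40. n0.off = 7  [d.val + S.lim - 33]
41. n0.depth = "pw"  ["pw"]

21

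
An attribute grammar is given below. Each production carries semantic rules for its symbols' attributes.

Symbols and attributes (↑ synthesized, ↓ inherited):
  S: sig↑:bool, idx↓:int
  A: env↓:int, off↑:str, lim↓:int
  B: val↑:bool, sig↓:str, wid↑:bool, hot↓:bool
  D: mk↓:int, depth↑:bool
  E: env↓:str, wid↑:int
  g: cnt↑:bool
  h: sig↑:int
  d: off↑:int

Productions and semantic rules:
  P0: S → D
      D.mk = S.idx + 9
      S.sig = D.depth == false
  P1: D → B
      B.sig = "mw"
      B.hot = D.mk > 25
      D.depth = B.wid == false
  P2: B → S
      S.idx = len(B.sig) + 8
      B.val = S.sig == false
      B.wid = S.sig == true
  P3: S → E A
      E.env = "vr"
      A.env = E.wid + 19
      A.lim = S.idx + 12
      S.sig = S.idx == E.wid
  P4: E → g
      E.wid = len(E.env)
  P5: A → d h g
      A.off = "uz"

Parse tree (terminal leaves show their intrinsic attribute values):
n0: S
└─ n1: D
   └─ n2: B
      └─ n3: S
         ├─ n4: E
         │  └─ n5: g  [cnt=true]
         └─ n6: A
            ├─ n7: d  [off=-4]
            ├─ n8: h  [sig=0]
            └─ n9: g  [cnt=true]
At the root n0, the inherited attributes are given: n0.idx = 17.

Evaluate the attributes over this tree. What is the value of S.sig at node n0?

false

1. n0.idx = 17  [given at root]
2. n1.mk = 26  [S.idx + 9]
3. n2.sig = "mw"  ["mw"]
4. n2.hot = true  [D.mk > 25]
5. n3.idx = 10  [len(B.sig) + 8]
6. n4.env = "vr"  ["vr"]
7. n5.cnt = true  [terminal]
8. n4.wid = 2  [len(E.env)]
9. n6.env = 21  [E.wid + 19]
10. n6.lim = 22  [S.idx + 12]
11. n7.off = -4  [terminal]
12. n8.sig = 0  [terminal]
13. n9.cnt = true  [terminal]
14. n6.off = "uz"  ["uz"]
15. n3.sig = false  [S.idx == E.wid]
16. n2.val = true  [S.sig == false]
17. n2.wid = false  [S.sig == true]
18. n1.depth = true  [B.wid == false]
19. n0.sig = false  [D.depth == false]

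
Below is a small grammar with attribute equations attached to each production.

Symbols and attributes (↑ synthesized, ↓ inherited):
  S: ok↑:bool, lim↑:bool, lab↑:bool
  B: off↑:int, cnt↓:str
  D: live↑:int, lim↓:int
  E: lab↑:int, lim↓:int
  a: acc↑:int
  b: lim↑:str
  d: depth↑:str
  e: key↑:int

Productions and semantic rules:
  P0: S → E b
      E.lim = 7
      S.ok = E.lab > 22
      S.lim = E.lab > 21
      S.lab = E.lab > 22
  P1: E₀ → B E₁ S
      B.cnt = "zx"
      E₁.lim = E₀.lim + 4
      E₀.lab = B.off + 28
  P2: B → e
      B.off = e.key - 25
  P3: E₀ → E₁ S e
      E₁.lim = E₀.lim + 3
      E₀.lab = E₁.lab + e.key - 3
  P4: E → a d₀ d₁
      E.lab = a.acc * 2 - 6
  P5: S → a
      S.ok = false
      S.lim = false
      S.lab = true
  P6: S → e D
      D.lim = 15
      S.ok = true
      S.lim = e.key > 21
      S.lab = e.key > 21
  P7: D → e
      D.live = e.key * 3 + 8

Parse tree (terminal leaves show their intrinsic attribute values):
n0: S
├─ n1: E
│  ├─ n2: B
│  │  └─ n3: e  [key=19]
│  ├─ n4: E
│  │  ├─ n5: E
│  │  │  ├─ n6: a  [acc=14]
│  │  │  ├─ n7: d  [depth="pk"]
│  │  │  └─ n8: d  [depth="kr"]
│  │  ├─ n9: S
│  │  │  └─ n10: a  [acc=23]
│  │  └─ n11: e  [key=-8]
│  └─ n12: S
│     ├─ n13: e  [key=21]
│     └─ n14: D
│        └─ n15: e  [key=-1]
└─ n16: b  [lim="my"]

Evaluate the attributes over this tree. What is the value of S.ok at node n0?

false

1. n1.lim = 7  [7]
2. n2.cnt = "zx"  ["zx"]
3. n3.key = 19  [terminal]
4. n2.off = -6  [e.key - 25]
5. n4.lim = 11  [E₀.lim + 4]
6. n5.lim = 14  [E₀.lim + 3]
7. n6.acc = 14  [terminal]
8. n7.depth = "pk"  [terminal]
9. n8.depth = "kr"  [terminal]
10. n5.lab = 22  [a.acc * 2 - 6]
11. n10.acc = 23  [terminal]
12. n9.ok = false  [false]
13. n9.lim = false  [false]
14. n9.lab = true  [true]
15. n11.key = -8  [terminal]
16. n4.lab = 11  [E₁.lab + e.key - 3]
17. n13.key = 21  [terminal]
18. n14.lim = 15  [15]
19. n15.key = -1  [terminal]
20. n14.live = 5  [e.key * 3 + 8]
21. n12.ok = true  [true]
22. n12.lim = false  [e.key > 21]
23. n12.lab = false  [e.key > 21]
24. n1.lab = 22  [B.off + 28]
25. n16.lim = "my"  [terminal]
26. n0.ok = false  [E.lab > 22]
27. n0.lim = true  [E.lab > 21]
28. n0.lab = false  [E.lab > 22]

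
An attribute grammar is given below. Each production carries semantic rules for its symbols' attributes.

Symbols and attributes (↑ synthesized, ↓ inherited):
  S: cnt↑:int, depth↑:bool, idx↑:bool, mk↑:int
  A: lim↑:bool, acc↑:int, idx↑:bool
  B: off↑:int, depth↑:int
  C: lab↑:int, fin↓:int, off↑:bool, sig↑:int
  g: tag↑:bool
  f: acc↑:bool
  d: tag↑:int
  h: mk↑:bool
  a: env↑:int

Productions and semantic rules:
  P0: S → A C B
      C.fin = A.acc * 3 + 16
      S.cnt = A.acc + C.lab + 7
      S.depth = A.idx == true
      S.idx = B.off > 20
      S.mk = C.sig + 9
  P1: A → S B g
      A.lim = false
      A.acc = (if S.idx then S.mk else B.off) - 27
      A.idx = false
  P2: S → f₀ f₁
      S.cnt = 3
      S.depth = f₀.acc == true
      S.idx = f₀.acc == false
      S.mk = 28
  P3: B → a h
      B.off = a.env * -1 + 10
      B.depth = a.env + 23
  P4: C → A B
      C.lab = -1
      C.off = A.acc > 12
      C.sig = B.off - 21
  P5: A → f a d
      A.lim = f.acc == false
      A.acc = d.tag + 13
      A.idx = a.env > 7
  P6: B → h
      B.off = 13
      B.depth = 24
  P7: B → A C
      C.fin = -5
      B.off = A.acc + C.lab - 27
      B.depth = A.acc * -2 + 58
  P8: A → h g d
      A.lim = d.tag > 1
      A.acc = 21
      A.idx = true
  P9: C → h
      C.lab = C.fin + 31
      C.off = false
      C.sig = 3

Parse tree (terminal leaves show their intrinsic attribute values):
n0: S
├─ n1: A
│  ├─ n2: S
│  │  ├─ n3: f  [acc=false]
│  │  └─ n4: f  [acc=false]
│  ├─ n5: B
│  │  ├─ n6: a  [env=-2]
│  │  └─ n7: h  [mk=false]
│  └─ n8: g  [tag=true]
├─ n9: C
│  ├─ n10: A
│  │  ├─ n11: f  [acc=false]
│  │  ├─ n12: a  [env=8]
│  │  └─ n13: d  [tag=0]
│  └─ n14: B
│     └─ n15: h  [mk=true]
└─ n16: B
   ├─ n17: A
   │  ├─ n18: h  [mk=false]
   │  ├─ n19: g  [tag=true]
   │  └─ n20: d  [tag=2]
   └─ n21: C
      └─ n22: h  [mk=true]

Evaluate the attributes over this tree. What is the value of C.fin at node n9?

19

1. n3.acc = false  [terminal]
2. n4.acc = false  [terminal]
3. n2.cnt = 3  [3]
4. n2.depth = false  [f₀.acc == true]
5. n2.idx = true  [f₀.acc == false]
6. n2.mk = 28  [28]
7. n6.env = -2  [terminal]
8. n7.mk = false  [terminal]
9. n5.off = 12  [a.env * -1 + 10]
10. n5.depth = 21  [a.env + 23]
11. n8.tag = true  [terminal]
12. n1.lim = false  [false]
13. n1.acc = 1  [(if S.idx then S.mk else B.off) - 27]
14. n1.idx = false  [false]
15. n9.fin = 19  [A.acc * 3 + 16]
16. n11.acc = false  [terminal]
17. n12.env = 8  [terminal]
18. n13.tag = 0  [terminal]
19. n10.lim = true  [f.acc == false]
20. n10.acc = 13  [d.tag + 13]
21. n10.idx = true  [a.env > 7]
22. n15.mk = true  [terminal]
23. n14.off = 13  [13]
24. n14.depth = 24  [24]
25. n9.lab = -1  [-1]
26. n9.off = true  [A.acc > 12]
27. n9.sig = -8  [B.off - 21]
28. n18.mk = false  [terminal]
29. n19.tag = true  [terminal]
30. n20.tag = 2  [terminal]
31. n17.lim = true  [d.tag > 1]
32. n17.acc = 21  [21]
33. n17.idx = true  [true]
34. n21.fin = -5  [-5]
35. n22.mk = true  [terminal]
36. n21.lab = 26  [C.fin + 31]
37. n21.off = false  [false]
38. n21.sig = 3  [3]
39. n16.off = 20  [A.acc + C.lab - 27]
40. n16.depth = 16  [A.acc * -2 + 58]
41. n0.cnt = 7  [A.acc + C.lab + 7]
42. n0.depth = false  [A.idx == true]
43. n0.idx = false  [B.off > 20]
44. n0.mk = 1  [C.sig + 9]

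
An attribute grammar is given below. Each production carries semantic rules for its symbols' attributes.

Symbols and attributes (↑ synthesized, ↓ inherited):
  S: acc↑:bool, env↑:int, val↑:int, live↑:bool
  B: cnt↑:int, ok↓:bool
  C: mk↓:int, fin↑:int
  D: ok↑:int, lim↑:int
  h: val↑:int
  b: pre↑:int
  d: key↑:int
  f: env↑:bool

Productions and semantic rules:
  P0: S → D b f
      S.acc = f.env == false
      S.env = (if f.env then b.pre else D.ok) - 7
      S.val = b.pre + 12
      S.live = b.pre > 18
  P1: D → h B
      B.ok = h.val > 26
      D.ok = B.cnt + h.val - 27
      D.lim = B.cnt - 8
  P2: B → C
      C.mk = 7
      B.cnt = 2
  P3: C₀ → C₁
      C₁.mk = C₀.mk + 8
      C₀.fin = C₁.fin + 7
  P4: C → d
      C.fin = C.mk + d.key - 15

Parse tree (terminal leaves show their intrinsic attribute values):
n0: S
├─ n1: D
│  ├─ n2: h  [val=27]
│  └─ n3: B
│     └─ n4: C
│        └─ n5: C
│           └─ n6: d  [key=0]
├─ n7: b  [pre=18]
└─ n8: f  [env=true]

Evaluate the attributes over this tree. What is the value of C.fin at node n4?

1. n2.val = 27  [terminal]
2. n3.ok = true  [h.val > 26]
3. n4.mk = 7  [7]
4. n5.mk = 15  [C₀.mk + 8]
5. n6.key = 0  [terminal]
6. n5.fin = 0  [C.mk + d.key - 15]
7. n4.fin = 7  [C₁.fin + 7]
8. n3.cnt = 2  [2]
9. n1.ok = 2  [B.cnt + h.val - 27]
10. n1.lim = -6  [B.cnt - 8]
11. n7.pre = 18  [terminal]
12. n8.env = true  [terminal]
13. n0.acc = false  [f.env == false]
14. n0.env = 11  [(if f.env then b.pre else D.ok) - 7]
15. n0.val = 30  [b.pre + 12]
16. n0.live = false  [b.pre > 18]

7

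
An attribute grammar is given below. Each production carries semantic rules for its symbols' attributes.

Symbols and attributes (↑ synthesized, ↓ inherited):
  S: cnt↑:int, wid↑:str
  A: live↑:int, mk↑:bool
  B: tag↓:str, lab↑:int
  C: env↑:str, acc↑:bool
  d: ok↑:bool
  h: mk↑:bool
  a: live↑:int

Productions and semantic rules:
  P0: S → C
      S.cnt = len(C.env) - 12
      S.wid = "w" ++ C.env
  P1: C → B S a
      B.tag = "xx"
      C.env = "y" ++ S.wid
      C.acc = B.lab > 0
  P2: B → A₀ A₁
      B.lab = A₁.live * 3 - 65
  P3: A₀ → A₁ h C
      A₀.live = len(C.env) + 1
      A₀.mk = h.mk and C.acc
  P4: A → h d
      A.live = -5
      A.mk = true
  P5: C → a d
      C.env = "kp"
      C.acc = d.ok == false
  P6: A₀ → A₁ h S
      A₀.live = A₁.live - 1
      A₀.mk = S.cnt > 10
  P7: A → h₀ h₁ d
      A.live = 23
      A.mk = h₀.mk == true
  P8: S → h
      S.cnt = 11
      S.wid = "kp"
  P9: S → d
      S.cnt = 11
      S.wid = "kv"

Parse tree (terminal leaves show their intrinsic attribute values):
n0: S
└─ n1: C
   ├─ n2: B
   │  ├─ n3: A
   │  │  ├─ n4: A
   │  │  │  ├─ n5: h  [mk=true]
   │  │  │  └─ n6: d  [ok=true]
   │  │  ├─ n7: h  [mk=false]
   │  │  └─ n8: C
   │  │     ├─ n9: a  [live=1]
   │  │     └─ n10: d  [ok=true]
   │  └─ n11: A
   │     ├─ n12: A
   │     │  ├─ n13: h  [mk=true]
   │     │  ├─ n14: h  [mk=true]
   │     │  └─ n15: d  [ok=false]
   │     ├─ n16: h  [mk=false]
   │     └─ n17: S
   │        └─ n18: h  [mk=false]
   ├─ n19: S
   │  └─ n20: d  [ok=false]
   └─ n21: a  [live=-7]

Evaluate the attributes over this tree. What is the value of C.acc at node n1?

true

1. n2.tag = "xx"  ["xx"]
2. n5.mk = true  [terminal]
3. n6.ok = true  [terminal]
4. n4.live = -5  [-5]
5. n4.mk = true  [true]
6. n7.mk = false  [terminal]
7. n9.live = 1  [terminal]
8. n10.ok = true  [terminal]
9. n8.env = "kp"  ["kp"]
10. n8.acc = false  [d.ok == false]
11. n3.live = 3  [len(C.env) + 1]
12. n3.mk = false  [h.mk and C.acc]
13. n13.mk = true  [terminal]
14. n14.mk = true  [terminal]
15. n15.ok = false  [terminal]
16. n12.live = 23  [23]
17. n12.mk = true  [h₀.mk == true]
18. n16.mk = false  [terminal]
19. n18.mk = false  [terminal]
20. n17.cnt = 11  [11]
21. n17.wid = "kp"  ["kp"]
22. n11.live = 22  [A₁.live - 1]
23. n11.mk = true  [S.cnt > 10]
24. n2.lab = 1  [A₁.live * 3 - 65]
25. n20.ok = false  [terminal]
26. n19.cnt = 11  [11]
27. n19.wid = "kv"  ["kv"]
28. n21.live = -7  [terminal]
29. n1.env = "ykv"  ["y" ++ S.wid]
30. n1.acc = true  [B.lab > 0]
31. n0.cnt = -9  [len(C.env) - 12]
32. n0.wid = "wykv"  ["w" ++ C.env]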